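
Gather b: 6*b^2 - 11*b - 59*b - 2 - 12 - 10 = 6*b^2 - 70*b - 24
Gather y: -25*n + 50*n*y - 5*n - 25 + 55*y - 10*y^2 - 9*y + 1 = -30*n - 10*y^2 + y*(50*n + 46) - 24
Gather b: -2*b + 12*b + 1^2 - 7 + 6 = 10*b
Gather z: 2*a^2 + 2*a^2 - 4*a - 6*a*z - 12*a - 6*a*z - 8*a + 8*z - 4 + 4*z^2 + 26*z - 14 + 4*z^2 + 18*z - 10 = 4*a^2 - 24*a + 8*z^2 + z*(52 - 12*a) - 28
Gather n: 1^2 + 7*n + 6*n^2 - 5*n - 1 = 6*n^2 + 2*n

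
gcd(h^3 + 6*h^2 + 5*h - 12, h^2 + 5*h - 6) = h - 1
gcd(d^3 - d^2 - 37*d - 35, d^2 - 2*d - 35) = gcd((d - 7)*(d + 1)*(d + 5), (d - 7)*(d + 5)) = d^2 - 2*d - 35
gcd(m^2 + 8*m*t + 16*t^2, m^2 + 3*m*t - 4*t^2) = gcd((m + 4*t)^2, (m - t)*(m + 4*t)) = m + 4*t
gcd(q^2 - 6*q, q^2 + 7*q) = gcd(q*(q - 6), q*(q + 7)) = q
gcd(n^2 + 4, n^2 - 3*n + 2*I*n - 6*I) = n + 2*I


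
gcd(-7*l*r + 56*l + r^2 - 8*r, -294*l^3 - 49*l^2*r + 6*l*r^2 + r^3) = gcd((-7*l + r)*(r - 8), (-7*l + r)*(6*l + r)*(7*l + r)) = -7*l + r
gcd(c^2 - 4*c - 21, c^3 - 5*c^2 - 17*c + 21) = c^2 - 4*c - 21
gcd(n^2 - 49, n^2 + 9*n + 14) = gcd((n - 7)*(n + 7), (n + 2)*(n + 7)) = n + 7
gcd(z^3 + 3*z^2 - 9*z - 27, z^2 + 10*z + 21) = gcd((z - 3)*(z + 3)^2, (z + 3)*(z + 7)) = z + 3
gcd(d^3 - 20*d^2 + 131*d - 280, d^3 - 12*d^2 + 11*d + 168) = d^2 - 15*d + 56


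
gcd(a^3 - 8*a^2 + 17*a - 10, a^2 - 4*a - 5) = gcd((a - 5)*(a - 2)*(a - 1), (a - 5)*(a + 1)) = a - 5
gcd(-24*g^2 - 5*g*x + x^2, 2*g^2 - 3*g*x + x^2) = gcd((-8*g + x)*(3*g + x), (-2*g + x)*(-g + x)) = 1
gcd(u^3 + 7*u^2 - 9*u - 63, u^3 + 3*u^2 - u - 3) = u + 3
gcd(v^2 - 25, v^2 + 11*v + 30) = v + 5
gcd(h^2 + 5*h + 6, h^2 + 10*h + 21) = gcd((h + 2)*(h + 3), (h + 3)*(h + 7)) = h + 3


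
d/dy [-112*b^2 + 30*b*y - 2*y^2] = 30*b - 4*y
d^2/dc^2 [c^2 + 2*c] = 2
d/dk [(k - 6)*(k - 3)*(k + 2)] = k*(3*k - 14)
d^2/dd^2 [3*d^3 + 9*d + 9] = 18*d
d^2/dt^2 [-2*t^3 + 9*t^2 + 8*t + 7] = 18 - 12*t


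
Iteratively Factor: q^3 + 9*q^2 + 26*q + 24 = (q + 4)*(q^2 + 5*q + 6) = (q + 3)*(q + 4)*(q + 2)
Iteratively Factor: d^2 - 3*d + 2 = (d - 2)*(d - 1)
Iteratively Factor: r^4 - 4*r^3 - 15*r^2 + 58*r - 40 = (r - 1)*(r^3 - 3*r^2 - 18*r + 40) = (r - 1)*(r + 4)*(r^2 - 7*r + 10) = (r - 5)*(r - 1)*(r + 4)*(r - 2)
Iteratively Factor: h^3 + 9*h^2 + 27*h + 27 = (h + 3)*(h^2 + 6*h + 9) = (h + 3)^2*(h + 3)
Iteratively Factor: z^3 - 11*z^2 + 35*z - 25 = (z - 1)*(z^2 - 10*z + 25) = (z - 5)*(z - 1)*(z - 5)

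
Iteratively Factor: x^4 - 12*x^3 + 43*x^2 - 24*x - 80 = (x + 1)*(x^3 - 13*x^2 + 56*x - 80) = (x - 4)*(x + 1)*(x^2 - 9*x + 20) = (x - 4)^2*(x + 1)*(x - 5)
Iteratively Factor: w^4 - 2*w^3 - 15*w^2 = (w + 3)*(w^3 - 5*w^2) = w*(w + 3)*(w^2 - 5*w) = w^2*(w + 3)*(w - 5)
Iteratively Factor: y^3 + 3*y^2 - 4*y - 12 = (y + 3)*(y^2 - 4) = (y - 2)*(y + 3)*(y + 2)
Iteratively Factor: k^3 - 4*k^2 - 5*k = (k)*(k^2 - 4*k - 5) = k*(k - 5)*(k + 1)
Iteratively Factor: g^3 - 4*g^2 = (g)*(g^2 - 4*g) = g^2*(g - 4)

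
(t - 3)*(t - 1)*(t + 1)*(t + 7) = t^4 + 4*t^3 - 22*t^2 - 4*t + 21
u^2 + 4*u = u*(u + 4)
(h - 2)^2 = h^2 - 4*h + 4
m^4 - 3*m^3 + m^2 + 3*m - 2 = (m - 2)*(m - 1)^2*(m + 1)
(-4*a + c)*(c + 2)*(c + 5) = -4*a*c^2 - 28*a*c - 40*a + c^3 + 7*c^2 + 10*c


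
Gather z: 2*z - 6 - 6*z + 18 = 12 - 4*z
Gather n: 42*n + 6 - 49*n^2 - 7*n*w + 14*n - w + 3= -49*n^2 + n*(56 - 7*w) - w + 9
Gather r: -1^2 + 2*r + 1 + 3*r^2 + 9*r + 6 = 3*r^2 + 11*r + 6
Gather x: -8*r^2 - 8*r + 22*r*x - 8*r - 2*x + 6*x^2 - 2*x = -8*r^2 - 16*r + 6*x^2 + x*(22*r - 4)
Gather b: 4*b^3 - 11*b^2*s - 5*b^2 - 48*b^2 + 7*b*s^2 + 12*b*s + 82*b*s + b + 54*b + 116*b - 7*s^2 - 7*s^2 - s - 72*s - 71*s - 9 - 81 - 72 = 4*b^3 + b^2*(-11*s - 53) + b*(7*s^2 + 94*s + 171) - 14*s^2 - 144*s - 162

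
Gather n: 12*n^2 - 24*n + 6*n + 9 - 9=12*n^2 - 18*n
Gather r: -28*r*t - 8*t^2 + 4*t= -28*r*t - 8*t^2 + 4*t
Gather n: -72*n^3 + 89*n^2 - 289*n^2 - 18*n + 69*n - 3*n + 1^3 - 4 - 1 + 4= -72*n^3 - 200*n^2 + 48*n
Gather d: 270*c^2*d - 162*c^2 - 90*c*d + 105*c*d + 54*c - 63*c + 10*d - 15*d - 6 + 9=-162*c^2 - 9*c + d*(270*c^2 + 15*c - 5) + 3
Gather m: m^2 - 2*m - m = m^2 - 3*m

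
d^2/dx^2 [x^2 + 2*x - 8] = 2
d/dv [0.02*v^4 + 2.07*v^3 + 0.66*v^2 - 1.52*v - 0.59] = 0.08*v^3 + 6.21*v^2 + 1.32*v - 1.52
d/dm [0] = 0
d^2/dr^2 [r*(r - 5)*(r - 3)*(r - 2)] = 12*r^2 - 60*r + 62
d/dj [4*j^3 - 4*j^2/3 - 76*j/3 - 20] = 12*j^2 - 8*j/3 - 76/3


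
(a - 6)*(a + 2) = a^2 - 4*a - 12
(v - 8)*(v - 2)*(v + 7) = v^3 - 3*v^2 - 54*v + 112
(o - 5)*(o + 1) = o^2 - 4*o - 5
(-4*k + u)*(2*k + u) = -8*k^2 - 2*k*u + u^2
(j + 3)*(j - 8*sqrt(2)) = j^2 - 8*sqrt(2)*j + 3*j - 24*sqrt(2)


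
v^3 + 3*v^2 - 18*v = v*(v - 3)*(v + 6)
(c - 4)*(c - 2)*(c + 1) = c^3 - 5*c^2 + 2*c + 8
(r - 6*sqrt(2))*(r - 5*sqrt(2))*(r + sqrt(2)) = r^3 - 10*sqrt(2)*r^2 + 38*r + 60*sqrt(2)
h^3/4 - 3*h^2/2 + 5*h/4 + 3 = (h/4 + 1/4)*(h - 4)*(h - 3)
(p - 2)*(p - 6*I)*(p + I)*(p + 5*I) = p^4 - 2*p^3 + 31*p^2 - 62*p + 30*I*p - 60*I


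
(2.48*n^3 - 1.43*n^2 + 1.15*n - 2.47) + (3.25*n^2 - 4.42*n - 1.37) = 2.48*n^3 + 1.82*n^2 - 3.27*n - 3.84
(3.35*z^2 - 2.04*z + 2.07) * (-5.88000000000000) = -19.698*z^2 + 11.9952*z - 12.1716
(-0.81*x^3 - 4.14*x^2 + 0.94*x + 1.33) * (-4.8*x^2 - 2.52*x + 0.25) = 3.888*x^5 + 21.9132*x^4 + 5.7183*x^3 - 9.7878*x^2 - 3.1166*x + 0.3325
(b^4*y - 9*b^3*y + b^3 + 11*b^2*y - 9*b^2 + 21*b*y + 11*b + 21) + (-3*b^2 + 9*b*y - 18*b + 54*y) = b^4*y - 9*b^3*y + b^3 + 11*b^2*y - 12*b^2 + 30*b*y - 7*b + 54*y + 21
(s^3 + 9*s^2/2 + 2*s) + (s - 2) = s^3 + 9*s^2/2 + 3*s - 2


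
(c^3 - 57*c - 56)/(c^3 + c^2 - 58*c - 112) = (c + 1)/(c + 2)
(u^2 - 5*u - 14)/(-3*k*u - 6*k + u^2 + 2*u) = (u - 7)/(-3*k + u)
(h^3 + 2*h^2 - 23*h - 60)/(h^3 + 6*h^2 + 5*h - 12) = (h - 5)/(h - 1)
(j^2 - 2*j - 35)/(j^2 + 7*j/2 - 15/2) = 2*(j - 7)/(2*j - 3)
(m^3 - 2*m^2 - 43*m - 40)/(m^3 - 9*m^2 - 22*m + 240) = (m + 1)/(m - 6)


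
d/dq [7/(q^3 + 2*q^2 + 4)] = 7*q*(-3*q - 4)/(q^3 + 2*q^2 + 4)^2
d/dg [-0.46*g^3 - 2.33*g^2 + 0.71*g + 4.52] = -1.38*g^2 - 4.66*g + 0.71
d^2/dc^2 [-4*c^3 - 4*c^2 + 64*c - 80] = -24*c - 8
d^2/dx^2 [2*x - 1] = 0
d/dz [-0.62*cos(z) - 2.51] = 0.62*sin(z)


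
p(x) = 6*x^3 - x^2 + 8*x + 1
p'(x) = 18*x^2 - 2*x + 8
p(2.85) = 154.57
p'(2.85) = 148.50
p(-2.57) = -128.01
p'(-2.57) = 132.03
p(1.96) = 58.02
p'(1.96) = 73.23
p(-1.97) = -64.51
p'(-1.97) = 81.80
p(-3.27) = -245.65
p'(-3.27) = 207.01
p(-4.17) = -484.82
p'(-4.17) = 329.34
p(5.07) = 797.80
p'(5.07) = 460.55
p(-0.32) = -1.86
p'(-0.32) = 10.48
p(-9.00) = -4526.00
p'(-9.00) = 1484.00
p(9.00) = 4366.00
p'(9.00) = 1448.00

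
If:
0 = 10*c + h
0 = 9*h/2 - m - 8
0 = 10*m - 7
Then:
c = -29/150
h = 29/15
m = 7/10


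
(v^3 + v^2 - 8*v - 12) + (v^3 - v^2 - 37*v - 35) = 2*v^3 - 45*v - 47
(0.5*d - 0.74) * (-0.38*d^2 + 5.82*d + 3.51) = -0.19*d^3 + 3.1912*d^2 - 2.5518*d - 2.5974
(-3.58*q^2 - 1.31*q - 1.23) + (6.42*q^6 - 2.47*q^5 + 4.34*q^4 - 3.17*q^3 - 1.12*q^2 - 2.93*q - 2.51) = 6.42*q^6 - 2.47*q^5 + 4.34*q^4 - 3.17*q^3 - 4.7*q^2 - 4.24*q - 3.74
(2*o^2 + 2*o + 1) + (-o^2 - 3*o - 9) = o^2 - o - 8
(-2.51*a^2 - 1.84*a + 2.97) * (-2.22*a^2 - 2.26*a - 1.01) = 5.5722*a^4 + 9.7574*a^3 + 0.100099999999999*a^2 - 4.8538*a - 2.9997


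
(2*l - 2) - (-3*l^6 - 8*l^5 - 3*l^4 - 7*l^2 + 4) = 3*l^6 + 8*l^5 + 3*l^4 + 7*l^2 + 2*l - 6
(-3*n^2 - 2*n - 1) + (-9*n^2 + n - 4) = -12*n^2 - n - 5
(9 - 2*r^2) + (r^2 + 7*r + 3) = -r^2 + 7*r + 12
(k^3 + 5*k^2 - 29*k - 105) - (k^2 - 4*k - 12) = k^3 + 4*k^2 - 25*k - 93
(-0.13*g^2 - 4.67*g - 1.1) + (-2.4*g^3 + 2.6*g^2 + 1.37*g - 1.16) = -2.4*g^3 + 2.47*g^2 - 3.3*g - 2.26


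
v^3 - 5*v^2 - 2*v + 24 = (v - 4)*(v - 3)*(v + 2)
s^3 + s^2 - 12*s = s*(s - 3)*(s + 4)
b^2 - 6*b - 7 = (b - 7)*(b + 1)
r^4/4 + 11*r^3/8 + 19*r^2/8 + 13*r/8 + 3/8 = (r/2 + 1/4)*(r/2 + 1/2)*(r + 1)*(r + 3)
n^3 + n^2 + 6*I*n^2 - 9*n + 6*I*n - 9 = (n + 1)*(n + 3*I)^2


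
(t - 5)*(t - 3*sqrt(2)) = t^2 - 5*t - 3*sqrt(2)*t + 15*sqrt(2)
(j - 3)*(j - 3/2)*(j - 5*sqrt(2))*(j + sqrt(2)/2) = j^4 - 9*sqrt(2)*j^3/2 - 9*j^3/2 - j^2/2 + 81*sqrt(2)*j^2/4 - 81*sqrt(2)*j/4 + 45*j/2 - 45/2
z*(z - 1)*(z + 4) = z^3 + 3*z^2 - 4*z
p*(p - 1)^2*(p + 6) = p^4 + 4*p^3 - 11*p^2 + 6*p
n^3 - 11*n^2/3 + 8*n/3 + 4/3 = (n - 2)^2*(n + 1/3)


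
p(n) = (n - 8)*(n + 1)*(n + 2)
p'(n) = (n - 8)*(n + 1) + (n - 8)*(n + 2) + (n + 1)*(n + 2)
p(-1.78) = 1.68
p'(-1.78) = 5.31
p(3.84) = -117.58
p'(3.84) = -16.16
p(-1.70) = 2.04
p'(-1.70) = 3.67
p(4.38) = -124.25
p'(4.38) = -8.25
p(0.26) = -22.04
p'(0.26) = -24.40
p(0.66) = -32.41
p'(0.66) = -27.29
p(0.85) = -37.70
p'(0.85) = -28.33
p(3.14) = -103.42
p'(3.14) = -23.82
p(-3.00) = -22.00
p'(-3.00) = 35.00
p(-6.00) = -280.00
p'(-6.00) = 146.00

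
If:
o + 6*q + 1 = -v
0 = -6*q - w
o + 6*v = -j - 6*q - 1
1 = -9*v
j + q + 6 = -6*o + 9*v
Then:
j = 5/9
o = -80/63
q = 4/63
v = -1/9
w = -8/21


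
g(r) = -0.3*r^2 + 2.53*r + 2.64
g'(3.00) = 0.73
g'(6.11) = -1.14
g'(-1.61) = 3.50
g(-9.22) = -46.19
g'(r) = 2.53 - 0.6*r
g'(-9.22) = 8.06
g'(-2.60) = 4.09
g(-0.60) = 1.01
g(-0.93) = 0.03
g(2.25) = 6.81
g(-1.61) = -2.21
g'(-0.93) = 3.09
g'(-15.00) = 11.53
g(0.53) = 3.90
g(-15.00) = -102.81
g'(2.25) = 1.18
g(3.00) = 7.53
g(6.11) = 6.90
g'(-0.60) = 2.89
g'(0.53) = 2.21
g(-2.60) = -5.97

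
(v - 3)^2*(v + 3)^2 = v^4 - 18*v^2 + 81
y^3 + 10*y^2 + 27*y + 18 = (y + 1)*(y + 3)*(y + 6)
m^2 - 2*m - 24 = (m - 6)*(m + 4)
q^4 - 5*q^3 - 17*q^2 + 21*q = q*(q - 7)*(q - 1)*(q + 3)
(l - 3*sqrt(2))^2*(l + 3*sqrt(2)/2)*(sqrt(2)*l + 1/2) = sqrt(2)*l^4 - 17*l^3/2 - 9*sqrt(2)*l^2/4 + 54*l + 27*sqrt(2)/2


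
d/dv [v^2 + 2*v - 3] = 2*v + 2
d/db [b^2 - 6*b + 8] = 2*b - 6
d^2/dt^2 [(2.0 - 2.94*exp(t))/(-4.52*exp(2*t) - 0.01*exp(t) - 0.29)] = (60.065376*exp(4*t) - 163.576088*exp(3*t) - 23.393712*exp(2*t) + 10.477674*exp(t) + 0.253054)*exp(t)/(92.345408*exp(6*t) + 0.612912*exp(5*t) + 17.775804*exp(4*t) + 0.078649*exp(3*t) + 1.140483*exp(2*t) + 0.002523*exp(t) + 0.024389)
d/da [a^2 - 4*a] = 2*a - 4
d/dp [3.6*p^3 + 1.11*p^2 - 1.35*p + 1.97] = 10.8*p^2 + 2.22*p - 1.35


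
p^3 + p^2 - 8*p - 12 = (p - 3)*(p + 2)^2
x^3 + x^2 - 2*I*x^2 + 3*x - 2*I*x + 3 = (x + 1)*(x - 3*I)*(x + I)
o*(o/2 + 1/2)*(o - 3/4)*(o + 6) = o^4/2 + 25*o^3/8 + 3*o^2/8 - 9*o/4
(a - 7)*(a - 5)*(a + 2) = a^3 - 10*a^2 + 11*a + 70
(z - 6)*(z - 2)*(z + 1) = z^3 - 7*z^2 + 4*z + 12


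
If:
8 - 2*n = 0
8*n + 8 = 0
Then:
No Solution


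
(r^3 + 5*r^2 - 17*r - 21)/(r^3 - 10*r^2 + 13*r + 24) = (r + 7)/(r - 8)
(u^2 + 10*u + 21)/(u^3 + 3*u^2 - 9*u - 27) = (u + 7)/(u^2 - 9)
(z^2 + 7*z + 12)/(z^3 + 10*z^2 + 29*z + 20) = (z + 3)/(z^2 + 6*z + 5)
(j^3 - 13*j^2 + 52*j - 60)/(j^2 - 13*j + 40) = (j^2 - 8*j + 12)/(j - 8)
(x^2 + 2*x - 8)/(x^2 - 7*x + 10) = (x + 4)/(x - 5)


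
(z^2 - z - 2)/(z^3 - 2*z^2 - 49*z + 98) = (z + 1)/(z^2 - 49)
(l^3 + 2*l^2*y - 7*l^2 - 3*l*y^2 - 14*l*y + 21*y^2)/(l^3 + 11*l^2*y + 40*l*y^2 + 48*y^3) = (l^2 - l*y - 7*l + 7*y)/(l^2 + 8*l*y + 16*y^2)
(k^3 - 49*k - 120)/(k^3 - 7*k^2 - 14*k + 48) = (k + 5)/(k - 2)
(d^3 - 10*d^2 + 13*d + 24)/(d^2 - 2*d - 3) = d - 8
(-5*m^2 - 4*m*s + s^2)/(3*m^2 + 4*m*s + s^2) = (-5*m + s)/(3*m + s)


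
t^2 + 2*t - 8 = (t - 2)*(t + 4)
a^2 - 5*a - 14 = (a - 7)*(a + 2)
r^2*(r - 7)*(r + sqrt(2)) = r^4 - 7*r^3 + sqrt(2)*r^3 - 7*sqrt(2)*r^2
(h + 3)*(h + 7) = h^2 + 10*h + 21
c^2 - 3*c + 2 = (c - 2)*(c - 1)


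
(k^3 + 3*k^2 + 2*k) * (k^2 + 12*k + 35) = k^5 + 15*k^4 + 73*k^3 + 129*k^2 + 70*k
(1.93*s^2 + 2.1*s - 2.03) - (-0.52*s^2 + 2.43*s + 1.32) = 2.45*s^2 - 0.33*s - 3.35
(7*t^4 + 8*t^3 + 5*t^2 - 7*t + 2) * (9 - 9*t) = -63*t^5 - 9*t^4 + 27*t^3 + 108*t^2 - 81*t + 18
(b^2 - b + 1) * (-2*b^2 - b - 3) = -2*b^4 + b^3 - 4*b^2 + 2*b - 3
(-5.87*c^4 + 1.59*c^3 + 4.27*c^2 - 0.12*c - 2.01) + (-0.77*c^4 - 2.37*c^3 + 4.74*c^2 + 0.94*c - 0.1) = -6.64*c^4 - 0.78*c^3 + 9.01*c^2 + 0.82*c - 2.11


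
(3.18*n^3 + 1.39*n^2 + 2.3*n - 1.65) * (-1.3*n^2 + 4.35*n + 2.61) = -4.134*n^5 + 12.026*n^4 + 11.3563*n^3 + 15.7779*n^2 - 1.1745*n - 4.3065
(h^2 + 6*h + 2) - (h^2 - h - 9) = 7*h + 11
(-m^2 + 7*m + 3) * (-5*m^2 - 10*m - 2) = 5*m^4 - 25*m^3 - 83*m^2 - 44*m - 6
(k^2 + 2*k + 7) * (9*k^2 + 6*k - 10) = 9*k^4 + 24*k^3 + 65*k^2 + 22*k - 70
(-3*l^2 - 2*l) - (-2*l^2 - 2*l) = -l^2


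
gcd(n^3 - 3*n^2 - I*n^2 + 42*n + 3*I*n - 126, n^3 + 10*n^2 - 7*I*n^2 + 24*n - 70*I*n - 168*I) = n - 7*I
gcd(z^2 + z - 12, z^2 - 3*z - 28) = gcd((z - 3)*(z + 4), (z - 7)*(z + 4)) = z + 4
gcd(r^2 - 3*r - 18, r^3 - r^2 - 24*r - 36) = r^2 - 3*r - 18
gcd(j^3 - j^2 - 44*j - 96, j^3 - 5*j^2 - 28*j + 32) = j^2 - 4*j - 32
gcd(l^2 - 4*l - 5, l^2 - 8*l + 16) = 1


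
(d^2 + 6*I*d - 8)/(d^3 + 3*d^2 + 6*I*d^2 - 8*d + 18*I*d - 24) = 1/(d + 3)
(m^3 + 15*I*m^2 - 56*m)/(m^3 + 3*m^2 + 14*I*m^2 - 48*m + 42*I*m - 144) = m*(m + 7*I)/(m^2 + 3*m*(1 + 2*I) + 18*I)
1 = 1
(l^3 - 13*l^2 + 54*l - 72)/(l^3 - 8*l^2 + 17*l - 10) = (l^3 - 13*l^2 + 54*l - 72)/(l^3 - 8*l^2 + 17*l - 10)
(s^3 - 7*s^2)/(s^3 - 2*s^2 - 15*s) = s*(7 - s)/(-s^2 + 2*s + 15)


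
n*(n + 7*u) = n^2 + 7*n*u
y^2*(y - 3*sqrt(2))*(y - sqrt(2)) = y^4 - 4*sqrt(2)*y^3 + 6*y^2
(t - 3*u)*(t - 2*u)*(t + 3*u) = t^3 - 2*t^2*u - 9*t*u^2 + 18*u^3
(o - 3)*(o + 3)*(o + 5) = o^3 + 5*o^2 - 9*o - 45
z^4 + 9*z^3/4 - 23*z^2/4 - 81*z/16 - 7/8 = (z - 2)*(z + 1/4)*(z + 1/2)*(z + 7/2)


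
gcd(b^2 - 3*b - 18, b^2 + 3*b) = b + 3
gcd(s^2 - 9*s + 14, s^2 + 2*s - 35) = 1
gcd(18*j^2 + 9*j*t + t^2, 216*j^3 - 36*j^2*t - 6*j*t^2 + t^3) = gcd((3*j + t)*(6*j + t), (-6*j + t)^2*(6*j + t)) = 6*j + t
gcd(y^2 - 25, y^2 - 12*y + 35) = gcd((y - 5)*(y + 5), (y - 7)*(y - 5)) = y - 5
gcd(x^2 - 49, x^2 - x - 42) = x - 7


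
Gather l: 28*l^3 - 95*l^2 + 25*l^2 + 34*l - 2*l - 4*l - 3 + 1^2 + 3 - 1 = 28*l^3 - 70*l^2 + 28*l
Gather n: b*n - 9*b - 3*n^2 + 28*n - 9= -9*b - 3*n^2 + n*(b + 28) - 9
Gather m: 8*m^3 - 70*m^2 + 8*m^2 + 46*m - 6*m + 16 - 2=8*m^3 - 62*m^2 + 40*m + 14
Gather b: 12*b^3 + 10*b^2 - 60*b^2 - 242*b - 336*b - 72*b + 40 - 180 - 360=12*b^3 - 50*b^2 - 650*b - 500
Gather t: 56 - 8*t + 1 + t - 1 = 56 - 7*t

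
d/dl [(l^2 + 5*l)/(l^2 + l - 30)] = (-l*(l + 5)*(2*l + 1) + (2*l + 5)*(l^2 + l - 30))/(l^2 + l - 30)^2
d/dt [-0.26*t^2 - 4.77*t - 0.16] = -0.52*t - 4.77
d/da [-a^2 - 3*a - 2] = -2*a - 3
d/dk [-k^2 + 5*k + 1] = 5 - 2*k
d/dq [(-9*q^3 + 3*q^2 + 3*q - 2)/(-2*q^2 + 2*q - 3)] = (18*q^4 - 36*q^3 + 93*q^2 - 26*q - 5)/(4*q^4 - 8*q^3 + 16*q^2 - 12*q + 9)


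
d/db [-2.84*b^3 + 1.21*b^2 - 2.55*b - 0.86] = -8.52*b^2 + 2.42*b - 2.55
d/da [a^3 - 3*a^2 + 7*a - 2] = 3*a^2 - 6*a + 7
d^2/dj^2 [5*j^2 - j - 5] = 10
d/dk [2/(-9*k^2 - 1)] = 36*k/(9*k^2 + 1)^2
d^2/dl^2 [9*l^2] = 18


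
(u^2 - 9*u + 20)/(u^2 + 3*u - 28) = (u - 5)/(u + 7)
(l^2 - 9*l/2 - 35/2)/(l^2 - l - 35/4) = 2*(l - 7)/(2*l - 7)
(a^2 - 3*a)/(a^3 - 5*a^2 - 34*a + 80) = a*(a - 3)/(a^3 - 5*a^2 - 34*a + 80)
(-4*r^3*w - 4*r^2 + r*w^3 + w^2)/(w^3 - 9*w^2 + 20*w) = (-4*r^3*w - 4*r^2 + r*w^3 + w^2)/(w*(w^2 - 9*w + 20))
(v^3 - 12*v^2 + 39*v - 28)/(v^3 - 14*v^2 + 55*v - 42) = (v - 4)/(v - 6)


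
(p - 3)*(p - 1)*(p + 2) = p^3 - 2*p^2 - 5*p + 6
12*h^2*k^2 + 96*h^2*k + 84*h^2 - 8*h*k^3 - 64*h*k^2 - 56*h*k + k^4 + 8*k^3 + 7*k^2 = (-6*h + k)*(-2*h + k)*(k + 1)*(k + 7)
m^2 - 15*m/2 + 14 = (m - 4)*(m - 7/2)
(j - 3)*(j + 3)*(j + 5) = j^3 + 5*j^2 - 9*j - 45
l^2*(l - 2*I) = l^3 - 2*I*l^2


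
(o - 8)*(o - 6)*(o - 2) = o^3 - 16*o^2 + 76*o - 96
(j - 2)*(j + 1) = j^2 - j - 2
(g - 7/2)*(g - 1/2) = g^2 - 4*g + 7/4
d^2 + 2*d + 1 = (d + 1)^2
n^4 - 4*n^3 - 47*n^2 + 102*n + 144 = (n - 8)*(n - 3)*(n + 1)*(n + 6)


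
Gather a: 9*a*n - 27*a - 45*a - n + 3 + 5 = a*(9*n - 72) - n + 8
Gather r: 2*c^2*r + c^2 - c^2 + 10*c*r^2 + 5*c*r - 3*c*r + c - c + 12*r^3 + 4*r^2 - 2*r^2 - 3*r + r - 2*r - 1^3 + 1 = 12*r^3 + r^2*(10*c + 2) + r*(2*c^2 + 2*c - 4)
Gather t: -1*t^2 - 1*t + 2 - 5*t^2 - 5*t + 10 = -6*t^2 - 6*t + 12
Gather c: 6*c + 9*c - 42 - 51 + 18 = 15*c - 75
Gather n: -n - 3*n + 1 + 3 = 4 - 4*n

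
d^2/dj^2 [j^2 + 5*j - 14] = 2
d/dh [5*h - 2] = 5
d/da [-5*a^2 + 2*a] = 2 - 10*a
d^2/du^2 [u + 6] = 0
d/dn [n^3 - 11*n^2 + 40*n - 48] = 3*n^2 - 22*n + 40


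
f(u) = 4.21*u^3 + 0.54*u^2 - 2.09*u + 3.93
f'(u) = 12.63*u^2 + 1.08*u - 2.09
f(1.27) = 10.77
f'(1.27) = 19.65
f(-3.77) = -206.10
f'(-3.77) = 173.35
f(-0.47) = 4.59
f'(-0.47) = 0.19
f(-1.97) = -22.04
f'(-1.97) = 44.80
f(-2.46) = -50.33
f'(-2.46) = 71.68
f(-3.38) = -145.40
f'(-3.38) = 138.55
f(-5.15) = -546.03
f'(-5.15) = 327.33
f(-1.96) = -21.60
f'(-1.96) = 44.31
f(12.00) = 7331.49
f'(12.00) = 1829.59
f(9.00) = 3097.95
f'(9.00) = 1030.66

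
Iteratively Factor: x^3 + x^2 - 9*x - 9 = (x + 1)*(x^2 - 9) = (x - 3)*(x + 1)*(x + 3)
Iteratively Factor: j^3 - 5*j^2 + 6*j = (j - 2)*(j^2 - 3*j) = (j - 3)*(j - 2)*(j)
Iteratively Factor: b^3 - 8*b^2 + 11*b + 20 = (b + 1)*(b^2 - 9*b + 20) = (b - 5)*(b + 1)*(b - 4)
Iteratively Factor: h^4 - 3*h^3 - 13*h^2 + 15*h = (h - 5)*(h^3 + 2*h^2 - 3*h) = h*(h - 5)*(h^2 + 2*h - 3) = h*(h - 5)*(h - 1)*(h + 3)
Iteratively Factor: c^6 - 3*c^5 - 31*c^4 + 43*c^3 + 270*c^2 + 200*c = (c - 5)*(c^5 + 2*c^4 - 21*c^3 - 62*c^2 - 40*c) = (c - 5)^2*(c^4 + 7*c^3 + 14*c^2 + 8*c) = c*(c - 5)^2*(c^3 + 7*c^2 + 14*c + 8) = c*(c - 5)^2*(c + 1)*(c^2 + 6*c + 8) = c*(c - 5)^2*(c + 1)*(c + 4)*(c + 2)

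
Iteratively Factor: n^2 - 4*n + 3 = (n - 1)*(n - 3)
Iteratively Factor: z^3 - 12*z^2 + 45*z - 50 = (z - 5)*(z^2 - 7*z + 10) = (z - 5)^2*(z - 2)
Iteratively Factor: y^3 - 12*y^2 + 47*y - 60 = (y - 4)*(y^2 - 8*y + 15) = (y - 5)*(y - 4)*(y - 3)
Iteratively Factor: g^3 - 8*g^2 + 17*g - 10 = (g - 2)*(g^2 - 6*g + 5) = (g - 5)*(g - 2)*(g - 1)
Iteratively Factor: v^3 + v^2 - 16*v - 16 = (v + 1)*(v^2 - 16) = (v - 4)*(v + 1)*(v + 4)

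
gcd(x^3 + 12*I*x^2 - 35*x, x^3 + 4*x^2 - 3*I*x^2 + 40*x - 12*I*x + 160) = x + 5*I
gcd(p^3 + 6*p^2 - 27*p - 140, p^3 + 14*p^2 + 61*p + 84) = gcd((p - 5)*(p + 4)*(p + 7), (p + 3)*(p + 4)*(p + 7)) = p^2 + 11*p + 28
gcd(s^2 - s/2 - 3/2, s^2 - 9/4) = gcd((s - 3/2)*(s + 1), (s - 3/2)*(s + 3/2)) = s - 3/2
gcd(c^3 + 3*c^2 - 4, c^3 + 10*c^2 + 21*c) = 1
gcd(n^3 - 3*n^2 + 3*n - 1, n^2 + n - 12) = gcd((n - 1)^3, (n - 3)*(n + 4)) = 1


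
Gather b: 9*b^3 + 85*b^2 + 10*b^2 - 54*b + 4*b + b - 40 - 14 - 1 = 9*b^3 + 95*b^2 - 49*b - 55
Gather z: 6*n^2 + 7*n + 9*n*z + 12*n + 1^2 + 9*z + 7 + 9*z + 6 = 6*n^2 + 19*n + z*(9*n + 18) + 14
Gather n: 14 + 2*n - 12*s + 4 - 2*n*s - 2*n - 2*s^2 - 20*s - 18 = -2*n*s - 2*s^2 - 32*s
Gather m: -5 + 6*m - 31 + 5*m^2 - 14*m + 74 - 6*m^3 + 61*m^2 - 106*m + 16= -6*m^3 + 66*m^2 - 114*m + 54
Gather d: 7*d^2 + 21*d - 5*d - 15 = 7*d^2 + 16*d - 15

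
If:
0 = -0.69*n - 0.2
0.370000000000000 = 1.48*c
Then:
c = 0.25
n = -0.29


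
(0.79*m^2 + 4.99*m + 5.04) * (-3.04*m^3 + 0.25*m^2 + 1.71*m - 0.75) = -2.4016*m^5 - 14.9721*m^4 - 12.7232*m^3 + 9.2004*m^2 + 4.8759*m - 3.78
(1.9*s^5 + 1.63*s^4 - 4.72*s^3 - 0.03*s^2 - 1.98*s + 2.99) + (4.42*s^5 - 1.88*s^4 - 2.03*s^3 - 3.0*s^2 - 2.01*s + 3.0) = 6.32*s^5 - 0.25*s^4 - 6.75*s^3 - 3.03*s^2 - 3.99*s + 5.99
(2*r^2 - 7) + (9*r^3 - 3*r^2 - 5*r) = 9*r^3 - r^2 - 5*r - 7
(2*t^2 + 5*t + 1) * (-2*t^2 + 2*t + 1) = -4*t^4 - 6*t^3 + 10*t^2 + 7*t + 1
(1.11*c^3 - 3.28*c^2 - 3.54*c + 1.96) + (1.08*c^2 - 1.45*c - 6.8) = 1.11*c^3 - 2.2*c^2 - 4.99*c - 4.84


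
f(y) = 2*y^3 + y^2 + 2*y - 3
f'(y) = 6*y^2 + 2*y + 2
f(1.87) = 17.32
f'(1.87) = 26.72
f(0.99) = 1.90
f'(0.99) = 9.86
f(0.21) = -2.52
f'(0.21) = 2.68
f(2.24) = 28.98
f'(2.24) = 36.59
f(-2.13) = -22.05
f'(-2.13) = 24.96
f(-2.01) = -19.22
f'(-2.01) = 22.22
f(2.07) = 23.16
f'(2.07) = 31.85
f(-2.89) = -48.70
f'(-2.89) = 46.33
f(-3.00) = -54.00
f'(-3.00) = 50.00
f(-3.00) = -54.00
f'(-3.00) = 50.00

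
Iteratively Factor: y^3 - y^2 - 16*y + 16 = (y - 1)*(y^2 - 16) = (y - 1)*(y + 4)*(y - 4)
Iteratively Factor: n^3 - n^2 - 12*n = (n)*(n^2 - n - 12) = n*(n + 3)*(n - 4)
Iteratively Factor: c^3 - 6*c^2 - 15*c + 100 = (c + 4)*(c^2 - 10*c + 25) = (c - 5)*(c + 4)*(c - 5)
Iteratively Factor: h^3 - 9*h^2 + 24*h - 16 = (h - 4)*(h^2 - 5*h + 4) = (h - 4)*(h - 1)*(h - 4)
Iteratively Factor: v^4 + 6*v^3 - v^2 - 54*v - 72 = (v - 3)*(v^3 + 9*v^2 + 26*v + 24) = (v - 3)*(v + 3)*(v^2 + 6*v + 8) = (v - 3)*(v + 2)*(v + 3)*(v + 4)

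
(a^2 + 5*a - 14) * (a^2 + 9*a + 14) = a^4 + 14*a^3 + 45*a^2 - 56*a - 196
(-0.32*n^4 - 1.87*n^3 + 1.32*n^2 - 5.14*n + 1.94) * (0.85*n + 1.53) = -0.272*n^5 - 2.0791*n^4 - 1.7391*n^3 - 2.3494*n^2 - 6.2152*n + 2.9682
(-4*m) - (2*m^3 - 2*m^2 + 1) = -2*m^3 + 2*m^2 - 4*m - 1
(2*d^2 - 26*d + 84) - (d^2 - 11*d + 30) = d^2 - 15*d + 54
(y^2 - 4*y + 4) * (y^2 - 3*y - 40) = y^4 - 7*y^3 - 24*y^2 + 148*y - 160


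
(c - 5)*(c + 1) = c^2 - 4*c - 5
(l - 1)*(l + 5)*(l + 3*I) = l^3 + 4*l^2 + 3*I*l^2 - 5*l + 12*I*l - 15*I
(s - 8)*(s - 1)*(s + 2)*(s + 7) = s^4 - 59*s^2 - 54*s + 112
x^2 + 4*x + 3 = (x + 1)*(x + 3)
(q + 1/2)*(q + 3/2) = q^2 + 2*q + 3/4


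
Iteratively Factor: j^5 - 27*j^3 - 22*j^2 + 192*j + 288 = (j + 2)*(j^4 - 2*j^3 - 23*j^2 + 24*j + 144) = (j - 4)*(j + 2)*(j^3 + 2*j^2 - 15*j - 36) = (j - 4)^2*(j + 2)*(j^2 + 6*j + 9) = (j - 4)^2*(j + 2)*(j + 3)*(j + 3)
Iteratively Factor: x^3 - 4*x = (x + 2)*(x^2 - 2*x) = x*(x + 2)*(x - 2)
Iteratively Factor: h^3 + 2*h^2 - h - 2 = (h + 2)*(h^2 - 1) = (h - 1)*(h + 2)*(h + 1)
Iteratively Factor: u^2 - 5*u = (u - 5)*(u)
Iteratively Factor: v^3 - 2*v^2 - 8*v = (v - 4)*(v^2 + 2*v) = (v - 4)*(v + 2)*(v)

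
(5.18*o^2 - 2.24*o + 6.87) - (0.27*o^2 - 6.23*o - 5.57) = 4.91*o^2 + 3.99*o + 12.44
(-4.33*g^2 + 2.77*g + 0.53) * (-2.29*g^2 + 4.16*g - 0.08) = 9.9157*g^4 - 24.3561*g^3 + 10.6559*g^2 + 1.9832*g - 0.0424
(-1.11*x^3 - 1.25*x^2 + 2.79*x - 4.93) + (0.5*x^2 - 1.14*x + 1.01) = -1.11*x^3 - 0.75*x^2 + 1.65*x - 3.92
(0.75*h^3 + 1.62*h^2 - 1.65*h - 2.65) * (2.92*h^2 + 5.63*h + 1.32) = 2.19*h^5 + 8.9529*h^4 + 5.2926*h^3 - 14.8891*h^2 - 17.0975*h - 3.498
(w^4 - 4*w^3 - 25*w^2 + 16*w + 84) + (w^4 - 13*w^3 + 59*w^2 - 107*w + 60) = 2*w^4 - 17*w^3 + 34*w^2 - 91*w + 144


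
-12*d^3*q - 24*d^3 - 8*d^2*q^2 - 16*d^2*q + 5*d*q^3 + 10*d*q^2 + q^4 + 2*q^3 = (-2*d + q)*(d + q)*(6*d + q)*(q + 2)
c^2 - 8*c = c*(c - 8)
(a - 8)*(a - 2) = a^2 - 10*a + 16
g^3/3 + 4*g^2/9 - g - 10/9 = (g/3 + 1/3)*(g - 5/3)*(g + 2)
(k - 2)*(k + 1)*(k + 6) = k^3 + 5*k^2 - 8*k - 12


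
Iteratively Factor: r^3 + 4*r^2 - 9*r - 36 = (r + 4)*(r^2 - 9) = (r + 3)*(r + 4)*(r - 3)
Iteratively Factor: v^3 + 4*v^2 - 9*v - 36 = (v + 4)*(v^2 - 9) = (v - 3)*(v + 4)*(v + 3)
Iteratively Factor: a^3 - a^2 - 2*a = (a - 2)*(a^2 + a) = a*(a - 2)*(a + 1)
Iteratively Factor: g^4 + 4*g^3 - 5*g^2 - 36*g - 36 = (g + 2)*(g^3 + 2*g^2 - 9*g - 18) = (g + 2)*(g + 3)*(g^2 - g - 6) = (g + 2)^2*(g + 3)*(g - 3)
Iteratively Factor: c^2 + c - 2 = (c + 2)*(c - 1)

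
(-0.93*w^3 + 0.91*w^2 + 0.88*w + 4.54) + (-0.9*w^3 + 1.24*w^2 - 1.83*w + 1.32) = -1.83*w^3 + 2.15*w^2 - 0.95*w + 5.86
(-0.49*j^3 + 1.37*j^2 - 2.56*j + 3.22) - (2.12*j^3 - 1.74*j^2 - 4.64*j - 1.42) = -2.61*j^3 + 3.11*j^2 + 2.08*j + 4.64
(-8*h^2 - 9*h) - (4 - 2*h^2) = -6*h^2 - 9*h - 4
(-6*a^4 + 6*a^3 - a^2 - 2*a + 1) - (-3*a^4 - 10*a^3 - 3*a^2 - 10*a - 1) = -3*a^4 + 16*a^3 + 2*a^2 + 8*a + 2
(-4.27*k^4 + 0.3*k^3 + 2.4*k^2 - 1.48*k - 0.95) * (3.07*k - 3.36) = -13.1089*k^5 + 15.2682*k^4 + 6.36*k^3 - 12.6076*k^2 + 2.0563*k + 3.192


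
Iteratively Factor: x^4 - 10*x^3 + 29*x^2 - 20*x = (x - 1)*(x^3 - 9*x^2 + 20*x) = x*(x - 1)*(x^2 - 9*x + 20) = x*(x - 4)*(x - 1)*(x - 5)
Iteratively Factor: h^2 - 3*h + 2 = (h - 1)*(h - 2)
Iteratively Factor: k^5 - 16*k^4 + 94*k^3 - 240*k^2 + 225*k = (k - 3)*(k^4 - 13*k^3 + 55*k^2 - 75*k) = (k - 3)^2*(k^3 - 10*k^2 + 25*k) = k*(k - 3)^2*(k^2 - 10*k + 25) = k*(k - 5)*(k - 3)^2*(k - 5)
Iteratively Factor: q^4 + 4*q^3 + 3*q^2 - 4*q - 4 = (q - 1)*(q^3 + 5*q^2 + 8*q + 4) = (q - 1)*(q + 1)*(q^2 + 4*q + 4) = (q - 1)*(q + 1)*(q + 2)*(q + 2)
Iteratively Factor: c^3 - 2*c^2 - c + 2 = (c + 1)*(c^2 - 3*c + 2) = (c - 2)*(c + 1)*(c - 1)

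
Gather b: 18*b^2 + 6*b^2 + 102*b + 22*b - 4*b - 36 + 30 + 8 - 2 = 24*b^2 + 120*b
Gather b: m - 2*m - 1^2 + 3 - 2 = -m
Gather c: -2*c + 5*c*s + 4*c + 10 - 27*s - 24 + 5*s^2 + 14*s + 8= c*(5*s + 2) + 5*s^2 - 13*s - 6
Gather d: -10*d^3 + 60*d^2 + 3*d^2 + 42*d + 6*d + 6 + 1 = -10*d^3 + 63*d^2 + 48*d + 7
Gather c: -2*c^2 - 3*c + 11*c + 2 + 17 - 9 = -2*c^2 + 8*c + 10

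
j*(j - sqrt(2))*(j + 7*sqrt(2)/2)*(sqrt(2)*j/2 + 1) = sqrt(2)*j^4/2 + 7*j^3/2 - sqrt(2)*j^2 - 7*j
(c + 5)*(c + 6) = c^2 + 11*c + 30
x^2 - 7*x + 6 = (x - 6)*(x - 1)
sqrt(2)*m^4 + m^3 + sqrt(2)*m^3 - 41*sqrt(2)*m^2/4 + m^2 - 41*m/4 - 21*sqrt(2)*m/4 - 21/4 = (m - 3)*(m + 1/2)*(m + 7/2)*(sqrt(2)*m + 1)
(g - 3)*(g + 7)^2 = g^3 + 11*g^2 + 7*g - 147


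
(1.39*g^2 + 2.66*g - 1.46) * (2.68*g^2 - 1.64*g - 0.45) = 3.7252*g^4 + 4.8492*g^3 - 8.9007*g^2 + 1.1974*g + 0.657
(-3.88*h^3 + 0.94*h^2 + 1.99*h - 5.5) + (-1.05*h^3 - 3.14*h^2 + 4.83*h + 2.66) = -4.93*h^3 - 2.2*h^2 + 6.82*h - 2.84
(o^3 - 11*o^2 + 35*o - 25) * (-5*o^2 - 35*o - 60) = -5*o^5 + 20*o^4 + 150*o^3 - 440*o^2 - 1225*o + 1500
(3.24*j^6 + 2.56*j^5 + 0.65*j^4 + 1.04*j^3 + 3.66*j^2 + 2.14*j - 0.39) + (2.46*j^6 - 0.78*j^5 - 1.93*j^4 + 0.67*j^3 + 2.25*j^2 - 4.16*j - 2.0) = 5.7*j^6 + 1.78*j^5 - 1.28*j^4 + 1.71*j^3 + 5.91*j^2 - 2.02*j - 2.39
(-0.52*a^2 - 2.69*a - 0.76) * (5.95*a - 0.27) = -3.094*a^3 - 15.8651*a^2 - 3.7957*a + 0.2052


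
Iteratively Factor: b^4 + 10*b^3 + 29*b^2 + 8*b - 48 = (b - 1)*(b^3 + 11*b^2 + 40*b + 48) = (b - 1)*(b + 4)*(b^2 + 7*b + 12) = (b - 1)*(b + 4)^2*(b + 3)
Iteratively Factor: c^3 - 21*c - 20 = (c + 1)*(c^2 - c - 20) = (c + 1)*(c + 4)*(c - 5)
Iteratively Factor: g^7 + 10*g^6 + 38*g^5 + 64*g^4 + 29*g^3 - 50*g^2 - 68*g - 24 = (g + 1)*(g^6 + 9*g^5 + 29*g^4 + 35*g^3 - 6*g^2 - 44*g - 24) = (g + 1)^2*(g^5 + 8*g^4 + 21*g^3 + 14*g^2 - 20*g - 24) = (g + 1)^2*(g + 2)*(g^4 + 6*g^3 + 9*g^2 - 4*g - 12) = (g + 1)^2*(g + 2)*(g + 3)*(g^3 + 3*g^2 - 4) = (g + 1)^2*(g + 2)^2*(g + 3)*(g^2 + g - 2) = (g + 1)^2*(g + 2)^3*(g + 3)*(g - 1)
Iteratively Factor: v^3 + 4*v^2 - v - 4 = (v + 1)*(v^2 + 3*v - 4) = (v - 1)*(v + 1)*(v + 4)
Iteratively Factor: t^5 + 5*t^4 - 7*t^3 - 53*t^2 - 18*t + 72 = (t - 3)*(t^4 + 8*t^3 + 17*t^2 - 2*t - 24) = (t - 3)*(t + 3)*(t^3 + 5*t^2 + 2*t - 8) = (t - 3)*(t + 2)*(t + 3)*(t^2 + 3*t - 4) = (t - 3)*(t - 1)*(t + 2)*(t + 3)*(t + 4)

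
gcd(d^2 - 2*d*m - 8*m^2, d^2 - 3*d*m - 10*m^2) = d + 2*m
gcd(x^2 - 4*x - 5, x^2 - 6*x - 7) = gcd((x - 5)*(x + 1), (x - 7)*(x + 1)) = x + 1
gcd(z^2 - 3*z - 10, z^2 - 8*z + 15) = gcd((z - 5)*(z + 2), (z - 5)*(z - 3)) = z - 5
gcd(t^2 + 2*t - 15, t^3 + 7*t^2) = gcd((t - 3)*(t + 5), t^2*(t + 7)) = 1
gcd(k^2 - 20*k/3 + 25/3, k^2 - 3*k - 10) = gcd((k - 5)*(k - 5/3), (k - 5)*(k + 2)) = k - 5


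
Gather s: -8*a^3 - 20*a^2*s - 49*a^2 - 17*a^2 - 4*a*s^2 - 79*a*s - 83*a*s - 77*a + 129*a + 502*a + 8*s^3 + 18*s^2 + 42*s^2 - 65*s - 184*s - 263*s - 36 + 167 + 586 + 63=-8*a^3 - 66*a^2 + 554*a + 8*s^3 + s^2*(60 - 4*a) + s*(-20*a^2 - 162*a - 512) + 780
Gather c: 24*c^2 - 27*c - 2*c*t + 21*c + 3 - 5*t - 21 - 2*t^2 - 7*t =24*c^2 + c*(-2*t - 6) - 2*t^2 - 12*t - 18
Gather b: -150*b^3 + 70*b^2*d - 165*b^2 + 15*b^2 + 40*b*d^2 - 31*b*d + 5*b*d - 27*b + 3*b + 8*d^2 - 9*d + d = -150*b^3 + b^2*(70*d - 150) + b*(40*d^2 - 26*d - 24) + 8*d^2 - 8*d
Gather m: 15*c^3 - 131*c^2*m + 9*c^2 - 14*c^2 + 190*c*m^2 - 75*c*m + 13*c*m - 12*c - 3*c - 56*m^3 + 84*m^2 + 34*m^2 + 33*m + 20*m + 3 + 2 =15*c^3 - 5*c^2 - 15*c - 56*m^3 + m^2*(190*c + 118) + m*(-131*c^2 - 62*c + 53) + 5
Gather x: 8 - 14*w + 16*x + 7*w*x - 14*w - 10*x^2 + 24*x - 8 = -28*w - 10*x^2 + x*(7*w + 40)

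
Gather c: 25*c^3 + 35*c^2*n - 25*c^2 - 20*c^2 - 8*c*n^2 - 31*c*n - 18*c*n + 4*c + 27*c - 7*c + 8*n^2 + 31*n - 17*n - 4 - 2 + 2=25*c^3 + c^2*(35*n - 45) + c*(-8*n^2 - 49*n + 24) + 8*n^2 + 14*n - 4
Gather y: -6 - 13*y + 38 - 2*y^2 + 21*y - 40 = -2*y^2 + 8*y - 8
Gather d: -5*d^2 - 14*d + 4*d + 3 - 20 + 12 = -5*d^2 - 10*d - 5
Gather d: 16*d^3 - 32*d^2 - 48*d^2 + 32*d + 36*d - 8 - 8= 16*d^3 - 80*d^2 + 68*d - 16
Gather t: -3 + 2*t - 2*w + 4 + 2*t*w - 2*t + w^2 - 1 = 2*t*w + w^2 - 2*w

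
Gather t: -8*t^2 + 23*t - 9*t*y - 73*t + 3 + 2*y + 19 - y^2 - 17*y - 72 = -8*t^2 + t*(-9*y - 50) - y^2 - 15*y - 50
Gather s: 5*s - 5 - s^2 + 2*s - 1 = -s^2 + 7*s - 6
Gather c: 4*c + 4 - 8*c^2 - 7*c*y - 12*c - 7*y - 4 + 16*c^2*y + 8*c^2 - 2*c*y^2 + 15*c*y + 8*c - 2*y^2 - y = 16*c^2*y + c*(-2*y^2 + 8*y) - 2*y^2 - 8*y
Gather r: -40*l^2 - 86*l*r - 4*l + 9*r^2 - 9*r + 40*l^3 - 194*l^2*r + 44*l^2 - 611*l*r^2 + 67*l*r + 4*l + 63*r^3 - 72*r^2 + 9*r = 40*l^3 + 4*l^2 + 63*r^3 + r^2*(-611*l - 63) + r*(-194*l^2 - 19*l)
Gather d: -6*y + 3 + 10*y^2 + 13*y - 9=10*y^2 + 7*y - 6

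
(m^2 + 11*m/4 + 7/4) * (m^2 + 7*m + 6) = m^4 + 39*m^3/4 + 27*m^2 + 115*m/4 + 21/2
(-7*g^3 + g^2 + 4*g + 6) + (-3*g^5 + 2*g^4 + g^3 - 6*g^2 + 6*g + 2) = -3*g^5 + 2*g^4 - 6*g^3 - 5*g^2 + 10*g + 8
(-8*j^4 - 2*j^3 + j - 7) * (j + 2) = -8*j^5 - 18*j^4 - 4*j^3 + j^2 - 5*j - 14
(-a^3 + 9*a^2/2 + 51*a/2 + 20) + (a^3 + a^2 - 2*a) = 11*a^2/2 + 47*a/2 + 20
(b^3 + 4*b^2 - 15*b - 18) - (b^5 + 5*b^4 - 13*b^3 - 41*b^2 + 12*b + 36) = -b^5 - 5*b^4 + 14*b^3 + 45*b^2 - 27*b - 54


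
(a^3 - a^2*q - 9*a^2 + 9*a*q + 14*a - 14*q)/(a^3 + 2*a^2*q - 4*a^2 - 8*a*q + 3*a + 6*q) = (a^3 - a^2*q - 9*a^2 + 9*a*q + 14*a - 14*q)/(a^3 + 2*a^2*q - 4*a^2 - 8*a*q + 3*a + 6*q)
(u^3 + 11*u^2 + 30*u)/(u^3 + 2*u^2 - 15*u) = (u + 6)/(u - 3)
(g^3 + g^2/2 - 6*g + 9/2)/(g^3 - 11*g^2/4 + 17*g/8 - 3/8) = 4*(g + 3)/(4*g - 1)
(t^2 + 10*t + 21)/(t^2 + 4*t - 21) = (t + 3)/(t - 3)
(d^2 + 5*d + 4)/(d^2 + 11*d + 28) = (d + 1)/(d + 7)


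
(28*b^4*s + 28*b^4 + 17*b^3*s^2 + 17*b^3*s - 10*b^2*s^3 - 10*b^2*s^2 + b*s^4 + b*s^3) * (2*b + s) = 56*b^5*s + 56*b^5 + 62*b^4*s^2 + 62*b^4*s - 3*b^3*s^3 - 3*b^3*s^2 - 8*b^2*s^4 - 8*b^2*s^3 + b*s^5 + b*s^4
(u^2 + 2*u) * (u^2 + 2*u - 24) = u^4 + 4*u^3 - 20*u^2 - 48*u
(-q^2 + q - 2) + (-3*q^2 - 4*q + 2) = -4*q^2 - 3*q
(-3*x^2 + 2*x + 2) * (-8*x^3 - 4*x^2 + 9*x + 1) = 24*x^5 - 4*x^4 - 51*x^3 + 7*x^2 + 20*x + 2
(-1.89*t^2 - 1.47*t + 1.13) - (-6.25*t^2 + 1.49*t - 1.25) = 4.36*t^2 - 2.96*t + 2.38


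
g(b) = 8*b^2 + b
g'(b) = 16*b + 1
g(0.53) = 2.78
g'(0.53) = 9.48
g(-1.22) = 10.69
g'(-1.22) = -18.52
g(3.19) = 84.60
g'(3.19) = 52.04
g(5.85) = 279.63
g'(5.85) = 94.60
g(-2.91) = 64.83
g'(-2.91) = -45.56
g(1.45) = 18.27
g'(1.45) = 24.20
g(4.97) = 202.58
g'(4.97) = 80.52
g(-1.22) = 10.69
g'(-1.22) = -18.52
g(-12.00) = 1140.00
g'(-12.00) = -191.00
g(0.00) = 0.00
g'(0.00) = 1.00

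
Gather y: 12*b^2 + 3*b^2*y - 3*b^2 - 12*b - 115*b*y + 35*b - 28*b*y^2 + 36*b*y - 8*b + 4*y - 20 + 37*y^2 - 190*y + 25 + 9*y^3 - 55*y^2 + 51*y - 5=9*b^2 + 15*b + 9*y^3 + y^2*(-28*b - 18) + y*(3*b^2 - 79*b - 135)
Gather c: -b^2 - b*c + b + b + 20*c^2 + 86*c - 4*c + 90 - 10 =-b^2 + 2*b + 20*c^2 + c*(82 - b) + 80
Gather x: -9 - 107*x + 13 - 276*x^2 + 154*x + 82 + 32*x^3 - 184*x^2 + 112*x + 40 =32*x^3 - 460*x^2 + 159*x + 126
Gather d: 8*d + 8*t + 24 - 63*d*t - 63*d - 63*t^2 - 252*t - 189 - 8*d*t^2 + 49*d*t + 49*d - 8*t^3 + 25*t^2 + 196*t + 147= d*(-8*t^2 - 14*t - 6) - 8*t^3 - 38*t^2 - 48*t - 18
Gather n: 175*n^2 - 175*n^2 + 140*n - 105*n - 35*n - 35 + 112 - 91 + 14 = 0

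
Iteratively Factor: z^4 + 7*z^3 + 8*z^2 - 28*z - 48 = (z + 4)*(z^3 + 3*z^2 - 4*z - 12) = (z + 2)*(z + 4)*(z^2 + z - 6) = (z + 2)*(z + 3)*(z + 4)*(z - 2)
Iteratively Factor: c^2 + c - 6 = (c - 2)*(c + 3)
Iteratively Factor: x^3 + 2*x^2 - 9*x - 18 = (x + 2)*(x^2 - 9) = (x + 2)*(x + 3)*(x - 3)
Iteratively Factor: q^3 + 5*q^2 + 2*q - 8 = (q + 4)*(q^2 + q - 2) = (q + 2)*(q + 4)*(q - 1)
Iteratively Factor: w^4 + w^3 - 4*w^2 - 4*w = (w)*(w^3 + w^2 - 4*w - 4) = w*(w + 2)*(w^2 - w - 2) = w*(w + 1)*(w + 2)*(w - 2)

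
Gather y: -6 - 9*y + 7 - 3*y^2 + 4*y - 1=-3*y^2 - 5*y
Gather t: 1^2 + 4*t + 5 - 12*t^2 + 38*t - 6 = -12*t^2 + 42*t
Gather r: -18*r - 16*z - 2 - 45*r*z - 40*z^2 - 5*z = r*(-45*z - 18) - 40*z^2 - 21*z - 2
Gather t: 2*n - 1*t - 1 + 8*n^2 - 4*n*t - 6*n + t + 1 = 8*n^2 - 4*n*t - 4*n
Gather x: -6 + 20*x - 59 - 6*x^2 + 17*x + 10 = -6*x^2 + 37*x - 55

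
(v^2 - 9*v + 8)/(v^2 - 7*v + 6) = (v - 8)/(v - 6)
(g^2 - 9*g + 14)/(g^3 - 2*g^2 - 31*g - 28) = (g - 2)/(g^2 + 5*g + 4)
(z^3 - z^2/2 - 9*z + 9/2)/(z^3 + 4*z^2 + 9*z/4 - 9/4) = 2*(z - 3)/(2*z + 3)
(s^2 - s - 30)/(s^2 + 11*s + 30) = (s - 6)/(s + 6)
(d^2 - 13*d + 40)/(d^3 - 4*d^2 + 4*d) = (d^2 - 13*d + 40)/(d*(d^2 - 4*d + 4))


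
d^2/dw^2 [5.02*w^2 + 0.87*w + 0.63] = 10.0400000000000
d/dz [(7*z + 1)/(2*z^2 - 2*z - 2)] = (7*z^2 - 7*z - (2*z - 1)*(7*z + 1) - 7)/(2*(-z^2 + z + 1)^2)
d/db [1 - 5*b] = -5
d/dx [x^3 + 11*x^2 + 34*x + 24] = 3*x^2 + 22*x + 34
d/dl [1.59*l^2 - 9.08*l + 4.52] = 3.18*l - 9.08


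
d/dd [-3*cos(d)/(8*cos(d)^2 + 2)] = 3*(1 - 4*cos(d)^2)*sin(d)/(2*(4*cos(d)^2 + 1)^2)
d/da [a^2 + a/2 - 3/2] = 2*a + 1/2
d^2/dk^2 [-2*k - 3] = 0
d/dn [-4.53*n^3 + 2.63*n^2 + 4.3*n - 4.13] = -13.59*n^2 + 5.26*n + 4.3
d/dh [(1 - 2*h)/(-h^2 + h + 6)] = (-2*h^2 + 2*h - 13)/(h^4 - 2*h^3 - 11*h^2 + 12*h + 36)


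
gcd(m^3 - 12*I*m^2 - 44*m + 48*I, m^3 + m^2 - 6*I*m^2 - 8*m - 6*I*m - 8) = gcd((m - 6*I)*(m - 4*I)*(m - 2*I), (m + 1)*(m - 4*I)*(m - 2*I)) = m^2 - 6*I*m - 8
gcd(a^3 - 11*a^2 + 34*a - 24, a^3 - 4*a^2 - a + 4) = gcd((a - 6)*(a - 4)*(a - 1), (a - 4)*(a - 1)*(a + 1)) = a^2 - 5*a + 4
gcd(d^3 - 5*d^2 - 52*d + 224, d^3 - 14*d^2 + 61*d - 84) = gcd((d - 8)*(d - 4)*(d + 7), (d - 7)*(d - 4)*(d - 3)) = d - 4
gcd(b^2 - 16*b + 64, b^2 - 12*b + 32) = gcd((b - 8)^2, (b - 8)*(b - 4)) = b - 8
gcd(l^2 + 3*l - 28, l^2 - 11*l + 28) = l - 4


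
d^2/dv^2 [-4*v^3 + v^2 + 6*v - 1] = 2 - 24*v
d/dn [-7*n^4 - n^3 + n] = -28*n^3 - 3*n^2 + 1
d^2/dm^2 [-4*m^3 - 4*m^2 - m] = -24*m - 8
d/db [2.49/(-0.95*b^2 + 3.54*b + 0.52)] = (4.731*b - 8.8146)/(-0.95*b^2 + 3.54*b + 0.52)^2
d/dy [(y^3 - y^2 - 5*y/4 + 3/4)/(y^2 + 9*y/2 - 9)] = (y^2 + 12*y + 7/2)/(y^2 + 12*y + 36)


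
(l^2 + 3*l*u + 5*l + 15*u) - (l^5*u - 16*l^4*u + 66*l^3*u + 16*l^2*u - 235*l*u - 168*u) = -l^5*u + 16*l^4*u - 66*l^3*u - 16*l^2*u + l^2 + 238*l*u + 5*l + 183*u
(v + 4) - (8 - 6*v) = 7*v - 4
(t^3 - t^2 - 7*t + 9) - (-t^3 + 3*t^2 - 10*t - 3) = 2*t^3 - 4*t^2 + 3*t + 12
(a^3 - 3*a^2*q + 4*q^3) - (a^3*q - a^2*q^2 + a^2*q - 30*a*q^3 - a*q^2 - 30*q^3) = -a^3*q + a^3 + a^2*q^2 - 4*a^2*q + 30*a*q^3 + a*q^2 + 34*q^3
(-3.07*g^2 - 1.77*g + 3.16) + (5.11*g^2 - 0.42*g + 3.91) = 2.04*g^2 - 2.19*g + 7.07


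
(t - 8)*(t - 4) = t^2 - 12*t + 32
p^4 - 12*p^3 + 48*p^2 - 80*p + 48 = (p - 6)*(p - 2)^3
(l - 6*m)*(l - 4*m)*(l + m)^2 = l^4 - 8*l^3*m + 5*l^2*m^2 + 38*l*m^3 + 24*m^4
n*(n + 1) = n^2 + n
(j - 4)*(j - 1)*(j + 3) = j^3 - 2*j^2 - 11*j + 12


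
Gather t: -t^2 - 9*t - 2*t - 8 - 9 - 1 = -t^2 - 11*t - 18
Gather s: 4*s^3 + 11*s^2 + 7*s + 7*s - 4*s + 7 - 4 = 4*s^3 + 11*s^2 + 10*s + 3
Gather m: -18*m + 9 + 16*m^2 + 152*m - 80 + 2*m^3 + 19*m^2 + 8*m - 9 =2*m^3 + 35*m^2 + 142*m - 80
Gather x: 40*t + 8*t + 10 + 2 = 48*t + 12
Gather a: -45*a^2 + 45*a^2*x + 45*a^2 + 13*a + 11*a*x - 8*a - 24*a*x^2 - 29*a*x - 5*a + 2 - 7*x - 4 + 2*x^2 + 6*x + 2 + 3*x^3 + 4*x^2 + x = 45*a^2*x + a*(-24*x^2 - 18*x) + 3*x^3 + 6*x^2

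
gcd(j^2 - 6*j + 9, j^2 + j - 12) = j - 3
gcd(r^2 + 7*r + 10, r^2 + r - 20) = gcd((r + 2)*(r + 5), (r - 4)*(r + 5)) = r + 5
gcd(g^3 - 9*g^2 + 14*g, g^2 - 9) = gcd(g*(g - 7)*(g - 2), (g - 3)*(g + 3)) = 1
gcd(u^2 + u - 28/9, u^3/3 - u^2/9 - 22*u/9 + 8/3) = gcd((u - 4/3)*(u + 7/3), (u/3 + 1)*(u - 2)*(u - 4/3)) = u - 4/3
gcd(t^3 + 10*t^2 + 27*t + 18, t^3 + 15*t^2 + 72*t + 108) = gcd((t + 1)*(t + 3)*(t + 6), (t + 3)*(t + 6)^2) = t^2 + 9*t + 18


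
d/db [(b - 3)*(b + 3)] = 2*b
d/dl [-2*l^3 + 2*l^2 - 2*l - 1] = -6*l^2 + 4*l - 2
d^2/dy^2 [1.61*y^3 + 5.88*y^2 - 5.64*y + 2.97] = 9.66*y + 11.76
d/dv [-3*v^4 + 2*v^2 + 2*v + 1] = -12*v^3 + 4*v + 2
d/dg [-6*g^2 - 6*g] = -12*g - 6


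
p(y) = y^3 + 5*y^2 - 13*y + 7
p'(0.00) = -13.00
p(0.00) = 7.00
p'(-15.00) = 512.00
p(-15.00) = -2048.00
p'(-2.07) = -20.85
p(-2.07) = 46.46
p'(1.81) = 14.93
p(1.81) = 5.78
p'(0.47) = -7.64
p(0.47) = 2.10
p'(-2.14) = -20.66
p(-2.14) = 47.92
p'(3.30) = 52.67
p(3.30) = 54.49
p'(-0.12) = -14.16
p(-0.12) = 8.63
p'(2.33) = 26.59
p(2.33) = 16.50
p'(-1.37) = -21.07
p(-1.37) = 31.62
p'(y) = 3*y^2 + 10*y - 13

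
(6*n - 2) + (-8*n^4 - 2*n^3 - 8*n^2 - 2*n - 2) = -8*n^4 - 2*n^3 - 8*n^2 + 4*n - 4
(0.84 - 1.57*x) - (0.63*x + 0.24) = 0.6 - 2.2*x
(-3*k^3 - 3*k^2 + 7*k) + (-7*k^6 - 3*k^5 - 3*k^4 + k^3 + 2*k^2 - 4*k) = -7*k^6 - 3*k^5 - 3*k^4 - 2*k^3 - k^2 + 3*k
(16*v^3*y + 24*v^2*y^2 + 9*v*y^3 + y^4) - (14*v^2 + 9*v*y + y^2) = 16*v^3*y + 24*v^2*y^2 - 14*v^2 + 9*v*y^3 - 9*v*y + y^4 - y^2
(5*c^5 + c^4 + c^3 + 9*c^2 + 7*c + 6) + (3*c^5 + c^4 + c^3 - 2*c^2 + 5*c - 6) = 8*c^5 + 2*c^4 + 2*c^3 + 7*c^2 + 12*c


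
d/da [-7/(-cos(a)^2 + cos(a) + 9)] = 7*(2*cos(a) - 1)*sin(a)/(sin(a)^2 + cos(a) + 8)^2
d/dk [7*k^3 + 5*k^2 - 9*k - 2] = 21*k^2 + 10*k - 9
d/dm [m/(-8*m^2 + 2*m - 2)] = (-4*m^2 + m*(8*m - 1) + m - 1)/(2*(4*m^2 - m + 1)^2)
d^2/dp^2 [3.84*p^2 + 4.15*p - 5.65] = 7.68000000000000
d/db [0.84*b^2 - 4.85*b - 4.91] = 1.68*b - 4.85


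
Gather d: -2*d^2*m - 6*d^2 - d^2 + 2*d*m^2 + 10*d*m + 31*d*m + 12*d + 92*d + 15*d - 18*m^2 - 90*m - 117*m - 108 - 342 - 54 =d^2*(-2*m - 7) + d*(2*m^2 + 41*m + 119) - 18*m^2 - 207*m - 504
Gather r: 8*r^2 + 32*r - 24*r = 8*r^2 + 8*r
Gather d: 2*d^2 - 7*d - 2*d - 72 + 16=2*d^2 - 9*d - 56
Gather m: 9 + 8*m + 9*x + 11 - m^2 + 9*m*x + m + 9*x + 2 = -m^2 + m*(9*x + 9) + 18*x + 22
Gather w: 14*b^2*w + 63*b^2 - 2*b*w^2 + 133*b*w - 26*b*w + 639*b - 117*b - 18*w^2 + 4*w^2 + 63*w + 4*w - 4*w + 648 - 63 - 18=63*b^2 + 522*b + w^2*(-2*b - 14) + w*(14*b^2 + 107*b + 63) + 567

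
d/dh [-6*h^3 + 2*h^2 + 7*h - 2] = -18*h^2 + 4*h + 7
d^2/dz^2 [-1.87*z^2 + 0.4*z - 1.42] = -3.74000000000000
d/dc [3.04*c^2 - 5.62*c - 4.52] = 6.08*c - 5.62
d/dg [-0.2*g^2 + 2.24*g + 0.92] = 2.24 - 0.4*g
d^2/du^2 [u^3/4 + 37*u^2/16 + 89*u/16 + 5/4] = 3*u/2 + 37/8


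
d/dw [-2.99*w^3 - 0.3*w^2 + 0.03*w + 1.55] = -8.97*w^2 - 0.6*w + 0.03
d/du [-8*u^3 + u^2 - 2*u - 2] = -24*u^2 + 2*u - 2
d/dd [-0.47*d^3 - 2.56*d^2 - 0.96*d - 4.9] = -1.41*d^2 - 5.12*d - 0.96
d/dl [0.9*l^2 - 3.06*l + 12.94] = 1.8*l - 3.06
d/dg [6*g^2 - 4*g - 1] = 12*g - 4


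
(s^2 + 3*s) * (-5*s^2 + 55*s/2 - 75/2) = -5*s^4 + 25*s^3/2 + 45*s^2 - 225*s/2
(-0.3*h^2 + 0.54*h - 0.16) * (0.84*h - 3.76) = -0.252*h^3 + 1.5816*h^2 - 2.1648*h + 0.6016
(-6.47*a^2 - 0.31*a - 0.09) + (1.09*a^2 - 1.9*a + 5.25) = -5.38*a^2 - 2.21*a + 5.16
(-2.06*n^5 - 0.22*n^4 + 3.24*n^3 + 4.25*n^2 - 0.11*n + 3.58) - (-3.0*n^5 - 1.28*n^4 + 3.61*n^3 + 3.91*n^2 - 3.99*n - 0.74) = 0.94*n^5 + 1.06*n^4 - 0.37*n^3 + 0.34*n^2 + 3.88*n + 4.32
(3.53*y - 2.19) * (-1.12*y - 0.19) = -3.9536*y^2 + 1.7821*y + 0.4161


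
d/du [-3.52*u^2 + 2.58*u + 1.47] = 2.58 - 7.04*u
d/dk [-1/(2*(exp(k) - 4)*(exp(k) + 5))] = (exp(k) + 1/2)*exp(k)/((exp(k) - 4)^2*(exp(k) + 5)^2)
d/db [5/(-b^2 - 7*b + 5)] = 5*(2*b + 7)/(b^2 + 7*b - 5)^2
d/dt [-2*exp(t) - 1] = -2*exp(t)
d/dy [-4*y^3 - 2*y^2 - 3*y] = -12*y^2 - 4*y - 3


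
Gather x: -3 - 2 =-5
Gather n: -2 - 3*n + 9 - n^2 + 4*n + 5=-n^2 + n + 12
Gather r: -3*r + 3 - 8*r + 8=11 - 11*r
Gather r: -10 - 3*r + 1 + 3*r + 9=0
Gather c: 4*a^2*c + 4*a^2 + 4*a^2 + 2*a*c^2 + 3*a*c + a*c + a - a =8*a^2 + 2*a*c^2 + c*(4*a^2 + 4*a)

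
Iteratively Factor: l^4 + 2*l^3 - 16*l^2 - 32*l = (l)*(l^3 + 2*l^2 - 16*l - 32) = l*(l + 4)*(l^2 - 2*l - 8) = l*(l + 2)*(l + 4)*(l - 4)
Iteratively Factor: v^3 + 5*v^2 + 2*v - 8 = (v + 4)*(v^2 + v - 2) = (v - 1)*(v + 4)*(v + 2)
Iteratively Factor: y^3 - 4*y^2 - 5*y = (y)*(y^2 - 4*y - 5) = y*(y - 5)*(y + 1)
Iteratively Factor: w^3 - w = (w - 1)*(w^2 + w) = (w - 1)*(w + 1)*(w)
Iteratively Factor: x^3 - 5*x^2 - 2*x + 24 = (x - 3)*(x^2 - 2*x - 8) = (x - 4)*(x - 3)*(x + 2)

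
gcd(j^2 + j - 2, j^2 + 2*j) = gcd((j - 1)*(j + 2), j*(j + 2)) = j + 2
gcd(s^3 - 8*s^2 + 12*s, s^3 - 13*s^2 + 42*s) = s^2 - 6*s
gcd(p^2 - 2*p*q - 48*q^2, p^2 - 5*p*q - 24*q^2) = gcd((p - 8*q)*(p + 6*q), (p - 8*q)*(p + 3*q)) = p - 8*q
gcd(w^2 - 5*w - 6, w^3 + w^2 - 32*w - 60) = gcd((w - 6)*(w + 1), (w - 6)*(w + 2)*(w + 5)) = w - 6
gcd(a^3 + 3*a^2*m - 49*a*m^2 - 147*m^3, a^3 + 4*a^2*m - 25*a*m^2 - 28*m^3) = a + 7*m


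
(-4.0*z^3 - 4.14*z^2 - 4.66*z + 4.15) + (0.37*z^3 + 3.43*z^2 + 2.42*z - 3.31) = -3.63*z^3 - 0.71*z^2 - 2.24*z + 0.84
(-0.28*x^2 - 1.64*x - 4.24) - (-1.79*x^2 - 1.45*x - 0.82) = 1.51*x^2 - 0.19*x - 3.42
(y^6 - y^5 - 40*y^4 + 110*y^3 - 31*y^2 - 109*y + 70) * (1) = y^6 - y^5 - 40*y^4 + 110*y^3 - 31*y^2 - 109*y + 70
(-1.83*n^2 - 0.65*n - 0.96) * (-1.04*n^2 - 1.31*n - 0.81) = 1.9032*n^4 + 3.0733*n^3 + 3.3322*n^2 + 1.7841*n + 0.7776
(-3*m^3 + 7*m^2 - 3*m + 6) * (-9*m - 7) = 27*m^4 - 42*m^3 - 22*m^2 - 33*m - 42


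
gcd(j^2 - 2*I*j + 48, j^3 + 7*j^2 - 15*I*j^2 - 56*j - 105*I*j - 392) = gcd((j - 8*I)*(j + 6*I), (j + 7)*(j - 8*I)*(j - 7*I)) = j - 8*I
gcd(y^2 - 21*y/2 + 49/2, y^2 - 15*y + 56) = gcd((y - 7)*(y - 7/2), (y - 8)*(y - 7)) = y - 7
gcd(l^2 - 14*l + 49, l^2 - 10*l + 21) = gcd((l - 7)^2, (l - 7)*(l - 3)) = l - 7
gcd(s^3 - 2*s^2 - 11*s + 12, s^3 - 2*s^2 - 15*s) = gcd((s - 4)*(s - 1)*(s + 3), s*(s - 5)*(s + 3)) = s + 3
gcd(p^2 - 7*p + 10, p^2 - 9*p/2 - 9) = 1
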